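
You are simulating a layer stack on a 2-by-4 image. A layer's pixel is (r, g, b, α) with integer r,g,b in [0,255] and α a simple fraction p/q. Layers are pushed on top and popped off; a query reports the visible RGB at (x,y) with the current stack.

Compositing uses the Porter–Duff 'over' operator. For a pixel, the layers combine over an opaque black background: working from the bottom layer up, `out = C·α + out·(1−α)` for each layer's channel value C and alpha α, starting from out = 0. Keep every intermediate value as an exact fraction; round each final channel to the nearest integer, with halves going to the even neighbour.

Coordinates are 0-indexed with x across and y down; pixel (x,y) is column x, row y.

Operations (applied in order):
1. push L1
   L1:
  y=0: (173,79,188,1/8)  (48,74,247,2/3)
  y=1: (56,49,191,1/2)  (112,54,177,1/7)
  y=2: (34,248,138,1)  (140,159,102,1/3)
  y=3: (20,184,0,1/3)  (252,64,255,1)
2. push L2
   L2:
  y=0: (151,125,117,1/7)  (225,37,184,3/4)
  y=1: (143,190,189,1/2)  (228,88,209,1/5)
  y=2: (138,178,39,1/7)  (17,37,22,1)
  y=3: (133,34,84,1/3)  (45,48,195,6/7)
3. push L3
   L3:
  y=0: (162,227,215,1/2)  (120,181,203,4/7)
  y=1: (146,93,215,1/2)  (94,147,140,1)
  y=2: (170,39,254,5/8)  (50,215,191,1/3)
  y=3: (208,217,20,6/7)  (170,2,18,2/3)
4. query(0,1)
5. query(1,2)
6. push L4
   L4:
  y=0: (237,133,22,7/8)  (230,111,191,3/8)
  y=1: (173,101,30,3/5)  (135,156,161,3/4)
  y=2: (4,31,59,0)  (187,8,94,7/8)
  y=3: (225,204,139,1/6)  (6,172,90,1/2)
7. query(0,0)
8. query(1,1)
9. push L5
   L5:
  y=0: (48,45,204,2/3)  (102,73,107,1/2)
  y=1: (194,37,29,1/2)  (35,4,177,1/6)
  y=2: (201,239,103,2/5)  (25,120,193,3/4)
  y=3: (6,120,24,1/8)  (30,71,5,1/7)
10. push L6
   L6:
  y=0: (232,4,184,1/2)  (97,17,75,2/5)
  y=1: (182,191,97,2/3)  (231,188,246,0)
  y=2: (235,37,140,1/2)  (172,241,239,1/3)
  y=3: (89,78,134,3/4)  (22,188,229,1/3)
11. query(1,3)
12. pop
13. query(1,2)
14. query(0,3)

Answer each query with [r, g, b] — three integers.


(0,1) stack=L1,L2,L3; from [0,0,0]:
L1 α=1/2: [28, 49/2, 191/2]
L2 α=1/2: [171/2, 429/4, 569/4]
L3 α=1/2: [463/4, 801/8, 1429/8]
= [116, 100, 179]

query (1,2) [L1,L2,L3] — begin 0,0,0
L1 α=1/3: [140/3, 53, 34]
L2 α=1: [17, 37, 22]
L3 α=1/3: [28, 289/3, 235/3]
rounded: [28, 96, 78]

at x=0,y=0 over L1,L2,L3,L4:
L1 α=1/8: [173/8, 79/8, 47/2]
L2 α=1/7: [1123/28, 737/28, 258/7]
L3 α=1/2: [5659/56, 7093/56, 1763/14]
L4 α=7/8: [98563/448, 59229/448, 3919/112]
= [220, 132, 35]

at x=1,y=1 over L1,L2,L3,L4:
after L1 α=1/7: [16, 54/7, 177/7]
after L2 α=1/5: [292/5, 832/35, 2171/35]
after L3 α=1: [94, 147, 140]
after L4 α=3/4: [499/4, 615/4, 623/4]
rounded: [125, 154, 156]

(1,3) stack=L1,L2,L3,L4,L5,L6; from [0,0,0]:
+L1 (α=1) → [252, 64, 255]
+L2 (α=6/7) → [522/7, 352/7, 1425/7]
+L3 (α=2/3) → [2902/21, 380/21, 559/7]
+L4 (α=1/2) → [1514/21, 1996/21, 1189/14]
+L5 (α=1/7) → [3238/49, 4489/49, 3602/49]
+L6 (α=1/3) → [2518/49, 18190/147, 18425/147]
rounded: [51, 124, 125]

query (1,2) [L1,L2,L3,L4,L5] — begin 0,0,0
after L1 α=1/3: [140/3, 53, 34]
after L2 α=1: [17, 37, 22]
after L3 α=1/3: [28, 289/3, 235/3]
after L4 α=7/8: [1337/8, 457/24, 2209/24]
after L5 α=3/4: [1937/32, 9097/96, 16105/96]
= [61, 95, 168]

query (0,3) [L1,L2,L3,L4,L5] — begin 0,0,0
after L1 α=1/3: [20/3, 184/3, 0]
after L2 α=1/3: [439/9, 470/9, 28]
after L3 α=6/7: [11671/63, 12188/63, 148/7]
after L4 α=1/6: [36265/189, 36896/189, 571/14]
after L5 α=1/8: [36427/216, 5017/27, 619/16]
= [169, 186, 39]


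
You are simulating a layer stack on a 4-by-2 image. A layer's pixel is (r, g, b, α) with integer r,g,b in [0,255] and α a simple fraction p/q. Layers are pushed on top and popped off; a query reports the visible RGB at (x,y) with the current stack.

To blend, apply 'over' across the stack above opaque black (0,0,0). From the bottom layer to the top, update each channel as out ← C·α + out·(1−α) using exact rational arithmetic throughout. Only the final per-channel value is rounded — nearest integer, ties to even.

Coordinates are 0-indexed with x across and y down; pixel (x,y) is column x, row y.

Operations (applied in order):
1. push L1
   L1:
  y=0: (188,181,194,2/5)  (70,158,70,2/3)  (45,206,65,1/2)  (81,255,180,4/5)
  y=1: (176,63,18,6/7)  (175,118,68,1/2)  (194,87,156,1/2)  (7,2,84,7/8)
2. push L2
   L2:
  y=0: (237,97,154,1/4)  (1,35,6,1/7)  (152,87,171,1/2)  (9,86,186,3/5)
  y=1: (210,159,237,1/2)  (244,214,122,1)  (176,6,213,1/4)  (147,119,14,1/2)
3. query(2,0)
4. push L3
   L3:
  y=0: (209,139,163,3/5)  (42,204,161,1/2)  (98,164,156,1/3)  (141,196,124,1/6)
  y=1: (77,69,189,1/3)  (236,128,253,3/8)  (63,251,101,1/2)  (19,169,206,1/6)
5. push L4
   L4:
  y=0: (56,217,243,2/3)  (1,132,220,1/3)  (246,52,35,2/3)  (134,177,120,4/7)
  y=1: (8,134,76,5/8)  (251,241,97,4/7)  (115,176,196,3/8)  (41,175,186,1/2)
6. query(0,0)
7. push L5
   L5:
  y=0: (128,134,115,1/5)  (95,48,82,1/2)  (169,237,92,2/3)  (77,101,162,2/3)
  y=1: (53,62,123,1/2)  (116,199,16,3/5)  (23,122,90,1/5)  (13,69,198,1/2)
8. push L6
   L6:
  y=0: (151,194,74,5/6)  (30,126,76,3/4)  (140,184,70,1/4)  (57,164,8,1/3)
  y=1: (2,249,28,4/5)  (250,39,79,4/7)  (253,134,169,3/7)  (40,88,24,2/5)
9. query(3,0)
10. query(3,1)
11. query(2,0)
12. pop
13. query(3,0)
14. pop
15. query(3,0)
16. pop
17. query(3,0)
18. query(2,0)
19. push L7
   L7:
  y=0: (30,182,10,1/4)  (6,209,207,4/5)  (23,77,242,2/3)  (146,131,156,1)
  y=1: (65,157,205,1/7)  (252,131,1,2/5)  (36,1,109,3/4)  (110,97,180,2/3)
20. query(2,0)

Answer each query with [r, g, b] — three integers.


at x=2,y=0 over L1,L2:
L1 α=1/2: [45/2, 103, 65/2]
L2 α=1/2: [349/4, 95, 407/4]
→ [87, 95, 102]

at x=0,y=0 over L1,L2,L3,L4:
+L1 (α=2/5) → [376/5, 362/5, 388/5]
+L2 (α=1/4) → [2313/20, 1571/20, 967/10]
+L3 (α=3/5) → [8583/50, 5741/50, 3412/25]
+L4 (α=2/3) → [14183/150, 9147/50, 15562/75]
→ [95, 183, 207]

(3,0) stack=L1,L2,L3,L4,L5,L6; from [0,0,0]:
+L1 (α=4/5) → [324/5, 204, 144]
+L2 (α=3/5) → [783/25, 666/5, 846/5]
+L3 (α=1/6) → [248/5, 431/3, 485/3]
+L4 (α=4/7) → [3424/35, 1139/7, 965/7]
+L5 (α=2/3) → [2938/35, 851/7, 3233/21]
+L6 (α=1/3) → [7871/105, 950/7, 6634/63]
= [75, 136, 105]

at x=3,y=1 over L1,L2,L3,L4,L5,L6:
L1 α=7/8: [49/8, 7/4, 147/2]
L2 α=1/2: [1225/16, 483/8, 175/4]
L3 α=1/6: [2143/32, 3767/48, 1699/24]
L4 α=1/2: [3455/64, 12167/96, 6163/48]
L5 α=1/2: [4287/128, 18791/192, 15667/96]
L6 α=2/5: [23101/640, 6011/64, 17203/160]
rounded: [36, 94, 108]

at x=2,y=0 over L1,L2,L3,L4,L5,L6:
+L1 (α=1/2) → [45/2, 103, 65/2]
+L2 (α=1/2) → [349/4, 95, 407/4]
+L3 (α=1/3) → [545/6, 118, 719/6]
+L4 (α=2/3) → [3497/18, 74, 1139/18]
+L5 (α=2/3) → [9581/54, 548/3, 4451/54]
+L6 (α=1/4) → [12101/72, 183, 5711/72]
rounded: [168, 183, 79]

(3,0) stack=L1,L2,L3,L4,L5; from [0,0,0]:
after L1 α=4/5: [324/5, 204, 144]
after L2 α=3/5: [783/25, 666/5, 846/5]
after L3 α=1/6: [248/5, 431/3, 485/3]
after L4 α=4/7: [3424/35, 1139/7, 965/7]
after L5 α=2/3: [2938/35, 851/7, 3233/21]
→ [84, 122, 154]

(3,0) stack=L1,L2,L3,L4; from [0,0,0]:
+L1 (α=4/5) → [324/5, 204, 144]
+L2 (α=3/5) → [783/25, 666/5, 846/5]
+L3 (α=1/6) → [248/5, 431/3, 485/3]
+L4 (α=4/7) → [3424/35, 1139/7, 965/7]
rounded: [98, 163, 138]

(3,0) stack=L1,L2,L3; from [0,0,0]:
after L1 α=4/5: [324/5, 204, 144]
after L2 α=3/5: [783/25, 666/5, 846/5]
after L3 α=1/6: [248/5, 431/3, 485/3]
→ [50, 144, 162]

(2,0) stack=L1,L2,L3; from [0,0,0]:
+L1 (α=1/2) → [45/2, 103, 65/2]
+L2 (α=1/2) → [349/4, 95, 407/4]
+L3 (α=1/3) → [545/6, 118, 719/6]
→ [91, 118, 120]

query (2,0) [L1,L2,L3,L7] — begin 0,0,0
after L1 α=1/2: [45/2, 103, 65/2]
after L2 α=1/2: [349/4, 95, 407/4]
after L3 α=1/3: [545/6, 118, 719/6]
after L7 α=2/3: [821/18, 272/3, 3623/18]
→ [46, 91, 201]


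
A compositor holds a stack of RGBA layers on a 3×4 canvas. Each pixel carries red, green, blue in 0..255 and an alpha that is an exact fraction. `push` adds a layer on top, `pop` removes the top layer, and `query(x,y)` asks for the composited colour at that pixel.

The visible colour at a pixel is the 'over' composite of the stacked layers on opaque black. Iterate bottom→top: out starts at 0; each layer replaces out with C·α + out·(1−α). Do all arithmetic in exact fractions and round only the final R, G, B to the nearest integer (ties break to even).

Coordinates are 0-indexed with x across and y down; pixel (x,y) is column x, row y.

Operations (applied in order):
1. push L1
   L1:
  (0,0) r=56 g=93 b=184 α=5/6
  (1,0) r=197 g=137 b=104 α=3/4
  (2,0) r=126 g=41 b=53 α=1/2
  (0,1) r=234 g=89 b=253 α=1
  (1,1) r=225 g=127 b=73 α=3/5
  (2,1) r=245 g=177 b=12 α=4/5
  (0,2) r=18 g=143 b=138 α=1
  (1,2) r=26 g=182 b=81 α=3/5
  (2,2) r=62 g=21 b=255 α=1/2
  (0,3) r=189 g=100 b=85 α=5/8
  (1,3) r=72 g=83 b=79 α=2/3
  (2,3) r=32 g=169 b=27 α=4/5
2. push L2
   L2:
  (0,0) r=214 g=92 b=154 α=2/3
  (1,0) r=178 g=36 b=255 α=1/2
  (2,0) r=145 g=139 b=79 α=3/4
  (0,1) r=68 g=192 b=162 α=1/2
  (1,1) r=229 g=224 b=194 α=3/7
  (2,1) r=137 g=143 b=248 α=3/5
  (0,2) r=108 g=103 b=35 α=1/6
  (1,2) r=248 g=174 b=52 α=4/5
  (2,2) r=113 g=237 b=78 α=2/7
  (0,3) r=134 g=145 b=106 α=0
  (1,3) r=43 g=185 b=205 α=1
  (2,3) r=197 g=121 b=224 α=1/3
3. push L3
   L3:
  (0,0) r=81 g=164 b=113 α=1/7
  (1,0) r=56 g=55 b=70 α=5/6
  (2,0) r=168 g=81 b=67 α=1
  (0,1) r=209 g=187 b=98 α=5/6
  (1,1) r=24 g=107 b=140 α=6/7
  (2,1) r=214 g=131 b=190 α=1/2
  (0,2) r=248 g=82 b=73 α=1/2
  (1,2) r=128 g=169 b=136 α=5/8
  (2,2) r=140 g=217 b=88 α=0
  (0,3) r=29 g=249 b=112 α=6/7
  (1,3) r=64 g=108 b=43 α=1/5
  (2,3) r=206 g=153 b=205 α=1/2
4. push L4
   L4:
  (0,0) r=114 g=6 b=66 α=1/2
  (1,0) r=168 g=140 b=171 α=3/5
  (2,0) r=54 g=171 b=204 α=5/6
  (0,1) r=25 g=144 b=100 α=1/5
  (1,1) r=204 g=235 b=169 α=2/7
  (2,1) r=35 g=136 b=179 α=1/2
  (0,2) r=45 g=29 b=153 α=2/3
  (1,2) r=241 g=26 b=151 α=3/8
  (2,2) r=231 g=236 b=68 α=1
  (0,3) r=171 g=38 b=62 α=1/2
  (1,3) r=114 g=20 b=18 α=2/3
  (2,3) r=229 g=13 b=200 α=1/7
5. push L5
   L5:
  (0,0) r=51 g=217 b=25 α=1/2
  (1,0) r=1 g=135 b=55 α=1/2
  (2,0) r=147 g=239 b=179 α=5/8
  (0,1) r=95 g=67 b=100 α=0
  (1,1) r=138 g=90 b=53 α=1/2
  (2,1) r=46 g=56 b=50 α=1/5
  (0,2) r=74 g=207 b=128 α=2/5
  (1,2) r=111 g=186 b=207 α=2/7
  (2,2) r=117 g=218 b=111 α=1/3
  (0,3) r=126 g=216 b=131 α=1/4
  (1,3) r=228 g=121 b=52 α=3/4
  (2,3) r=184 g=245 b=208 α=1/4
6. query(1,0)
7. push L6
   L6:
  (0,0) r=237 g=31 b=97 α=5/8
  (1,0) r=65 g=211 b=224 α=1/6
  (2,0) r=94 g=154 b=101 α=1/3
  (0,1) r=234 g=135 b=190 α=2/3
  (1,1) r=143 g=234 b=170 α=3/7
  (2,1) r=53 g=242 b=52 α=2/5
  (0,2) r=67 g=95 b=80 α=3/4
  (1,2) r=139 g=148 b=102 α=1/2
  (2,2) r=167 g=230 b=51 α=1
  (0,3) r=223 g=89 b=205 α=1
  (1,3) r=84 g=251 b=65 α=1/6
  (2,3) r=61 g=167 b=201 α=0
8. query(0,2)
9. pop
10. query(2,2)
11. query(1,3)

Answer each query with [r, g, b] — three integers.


query (1,0) [L1,L2,L3,L4,L5] — begin 0,0,0
+L1 (α=3/4) → [591/4, 411/4, 78]
+L2 (α=1/2) → [1303/8, 555/8, 333/2]
+L3 (α=5/6) → [1181/16, 2755/48, 1033/12]
+L4 (α=3/5) → [5213/40, 2567/24, 4111/30]
+L5 (α=1/2) → [5253/80, 5807/48, 5761/60]
→ [66, 121, 96]

query (0,2) [L1,L2,L3,L4,L5,L6] — begin 0,0,0
L1 α=1: [18, 143, 138]
L2 α=1/6: [33, 409/3, 725/6]
L3 α=1/2: [281/2, 655/6, 1163/12]
L4 α=2/3: [461/6, 1003/18, 4835/36]
L5 α=2/5: [757/10, 3487/30, 7907/60]
L6 α=3/4: [2767/40, 12037/120, 22307/240]
rounded: [69, 100, 93]

(2,2) stack=L1,L2,L3,L4,L5; from [0,0,0]:
L1 α=1/2: [31, 21/2, 255/2]
L2 α=2/7: [381/7, 1053/14, 1587/14]
L3 α=0: [381/7, 1053/14, 1587/14]
L4 α=1: [231, 236, 68]
L5 α=1/3: [193, 230, 247/3]
= [193, 230, 82]

query (1,3) [L1,L2,L3,L4,L5] — begin 0,0,0
+L1 (α=2/3) → [48, 166/3, 158/3]
+L2 (α=1) → [43, 185, 205]
+L3 (α=1/5) → [236/5, 848/5, 863/5]
+L4 (α=2/3) → [1376/15, 1048/15, 1043/15]
+L5 (α=3/4) → [2909/15, 6493/60, 3383/60]
rounded: [194, 108, 56]


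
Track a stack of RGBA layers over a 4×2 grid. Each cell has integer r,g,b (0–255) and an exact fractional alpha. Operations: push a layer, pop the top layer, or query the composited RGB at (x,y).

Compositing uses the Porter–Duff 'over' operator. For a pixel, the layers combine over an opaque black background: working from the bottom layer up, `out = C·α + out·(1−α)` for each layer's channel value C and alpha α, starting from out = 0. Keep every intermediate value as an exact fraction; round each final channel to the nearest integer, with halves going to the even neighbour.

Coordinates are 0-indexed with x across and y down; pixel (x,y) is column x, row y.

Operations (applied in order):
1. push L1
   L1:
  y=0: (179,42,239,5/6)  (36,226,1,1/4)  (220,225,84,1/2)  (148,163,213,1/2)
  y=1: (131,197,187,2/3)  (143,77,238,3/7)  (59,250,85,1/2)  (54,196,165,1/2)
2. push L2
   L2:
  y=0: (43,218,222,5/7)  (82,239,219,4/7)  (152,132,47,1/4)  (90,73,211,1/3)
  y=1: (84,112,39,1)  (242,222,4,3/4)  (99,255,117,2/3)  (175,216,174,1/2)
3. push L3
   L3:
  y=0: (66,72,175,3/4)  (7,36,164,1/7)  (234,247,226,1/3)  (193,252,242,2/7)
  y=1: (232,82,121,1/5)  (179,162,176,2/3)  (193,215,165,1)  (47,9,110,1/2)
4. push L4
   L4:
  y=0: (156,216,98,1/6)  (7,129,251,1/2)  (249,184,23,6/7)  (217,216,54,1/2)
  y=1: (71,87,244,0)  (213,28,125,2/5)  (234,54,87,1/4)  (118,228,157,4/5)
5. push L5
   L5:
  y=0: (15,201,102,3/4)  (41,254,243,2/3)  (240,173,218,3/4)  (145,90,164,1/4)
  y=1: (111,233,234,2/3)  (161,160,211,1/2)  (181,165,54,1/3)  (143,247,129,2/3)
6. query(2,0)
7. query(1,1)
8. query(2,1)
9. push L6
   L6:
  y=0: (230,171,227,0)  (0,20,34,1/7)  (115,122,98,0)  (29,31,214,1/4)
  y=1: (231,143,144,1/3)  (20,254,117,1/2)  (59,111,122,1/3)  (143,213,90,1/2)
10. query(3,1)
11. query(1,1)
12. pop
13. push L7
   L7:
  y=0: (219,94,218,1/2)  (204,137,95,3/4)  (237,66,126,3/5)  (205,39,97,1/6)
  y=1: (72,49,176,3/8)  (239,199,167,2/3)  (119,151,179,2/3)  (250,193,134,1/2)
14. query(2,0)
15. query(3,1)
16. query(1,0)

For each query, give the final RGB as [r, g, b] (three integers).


at x=2,y=0 over L1,L2,L3,L4,L5:
after L1 α=1/2: [110, 225/2, 42]
after L2 α=1/4: [241/2, 939/8, 173/4]
after L3 α=1/3: [475/3, 1927/12, 625/6]
after L4 α=6/7: [4957/21, 15175/84, 1453/42]
after L5 α=3/4: [20077/84, 58771/336, 28921/168]
→ [239, 175, 172]

(1,1) stack=L1,L2,L3,L4,L5; from [0,0,0]:
+L1 (α=3/7) → [429/7, 33, 102]
+L2 (α=3/4) → [5511/28, 699/4, 57/2]
+L3 (α=2/3) → [15535/84, 665/4, 761/6]
+L4 (α=2/5) → [27463/140, 2219/20, 1261/10]
+L5 (α=1/2) → [50003/280, 5419/40, 3371/20]
→ [179, 135, 169]

at x=2,y=1 over L1,L2,L3,L4,L5:
after L1 α=1/2: [59/2, 125, 85/2]
after L2 α=2/3: [455/6, 635/3, 553/6]
after L3 α=1: [193, 215, 165]
after L4 α=1/4: [813/4, 699/4, 291/2]
after L5 α=1/3: [1175/6, 343/2, 115]
rounded: [196, 172, 115]

(3,1) stack=L1,L2,L3,L4,L5,L6; from [0,0,0]:
after L1 α=1/2: [27, 98, 165/2]
after L2 α=1/2: [101, 157, 513/4]
after L3 α=1/2: [74, 83, 953/8]
after L4 α=4/5: [546/5, 199, 5977/40]
after L5 α=2/3: [1976/15, 231, 16297/120]
after L6 α=1/2: [4121/30, 222, 27097/240]
= [137, 222, 113]

(1,1) stack=L1,L2,L3,L4,L5,L6; from [0,0,0]:
after L1 α=3/7: [429/7, 33, 102]
after L2 α=3/4: [5511/28, 699/4, 57/2]
after L3 α=2/3: [15535/84, 665/4, 761/6]
after L4 α=2/5: [27463/140, 2219/20, 1261/10]
after L5 α=1/2: [50003/280, 5419/40, 3371/20]
after L6 α=1/2: [55603/560, 15579/80, 5711/40]
= [99, 195, 143]

(2,0) stack=L1,L2,L3,L4,L5,L7; from [0,0,0]:
after L1 α=1/2: [110, 225/2, 42]
after L2 α=1/4: [241/2, 939/8, 173/4]
after L3 α=1/3: [475/3, 1927/12, 625/6]
after L4 α=6/7: [4957/21, 15175/84, 1453/42]
after L5 α=3/4: [20077/84, 58771/336, 28921/168]
after L7 α=3/5: [49939/210, 18407/168, 60673/420]
→ [238, 110, 144]

(3,1) stack=L1,L2,L3,L4,L5,L7; from [0,0,0]:
+L1 (α=1/2) → [27, 98, 165/2]
+L2 (α=1/2) → [101, 157, 513/4]
+L3 (α=1/2) → [74, 83, 953/8]
+L4 (α=4/5) → [546/5, 199, 5977/40]
+L5 (α=2/3) → [1976/15, 231, 16297/120]
+L7 (α=1/2) → [2863/15, 212, 32377/240]
rounded: [191, 212, 135]

(1,0) stack=L1,L2,L3,L4,L5,L7; from [0,0,0]:
L1 α=1/4: [9, 113/2, 1/4]
L2 α=4/7: [355/7, 2251/14, 501/4]
L3 α=1/7: [2179/49, 7005/49, 1831/14]
L4 α=1/2: [1261/49, 6663/49, 5345/28]
L5 α=2/3: [5279/147, 31555/147, 18953/84]
L7 α=3/4: [95243/588, 22993/147, 42893/336]
rounded: [162, 156, 128]


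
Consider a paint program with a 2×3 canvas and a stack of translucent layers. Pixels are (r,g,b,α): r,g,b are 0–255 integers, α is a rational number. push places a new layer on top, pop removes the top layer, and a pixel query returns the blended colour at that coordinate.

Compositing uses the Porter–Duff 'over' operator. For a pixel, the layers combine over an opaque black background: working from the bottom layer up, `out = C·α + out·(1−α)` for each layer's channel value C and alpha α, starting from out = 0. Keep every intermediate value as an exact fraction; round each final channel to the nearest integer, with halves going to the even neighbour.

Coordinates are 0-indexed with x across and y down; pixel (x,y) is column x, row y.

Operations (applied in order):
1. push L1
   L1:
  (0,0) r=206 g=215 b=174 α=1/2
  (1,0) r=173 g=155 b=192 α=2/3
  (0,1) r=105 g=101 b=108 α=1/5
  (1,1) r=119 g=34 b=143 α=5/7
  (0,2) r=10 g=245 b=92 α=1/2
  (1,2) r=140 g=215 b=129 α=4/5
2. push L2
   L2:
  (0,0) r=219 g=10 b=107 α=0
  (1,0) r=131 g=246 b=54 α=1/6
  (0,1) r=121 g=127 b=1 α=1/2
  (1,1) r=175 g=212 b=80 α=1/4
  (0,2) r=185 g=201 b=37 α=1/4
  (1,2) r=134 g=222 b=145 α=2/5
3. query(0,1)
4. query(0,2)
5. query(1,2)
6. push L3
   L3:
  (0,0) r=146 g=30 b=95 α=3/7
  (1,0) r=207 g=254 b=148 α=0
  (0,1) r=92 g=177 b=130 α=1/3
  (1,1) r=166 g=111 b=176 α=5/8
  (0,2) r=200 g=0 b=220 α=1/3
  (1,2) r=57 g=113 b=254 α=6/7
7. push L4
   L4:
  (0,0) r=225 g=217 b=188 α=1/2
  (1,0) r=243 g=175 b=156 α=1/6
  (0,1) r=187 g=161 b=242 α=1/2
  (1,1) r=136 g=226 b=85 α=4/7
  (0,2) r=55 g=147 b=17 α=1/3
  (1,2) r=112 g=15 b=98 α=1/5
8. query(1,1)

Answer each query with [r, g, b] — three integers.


at x=0,y=1 over L1,L2:
+L1 (α=1/5) → [21, 101/5, 108/5]
+L2 (α=1/2) → [71, 368/5, 113/10]
= [71, 74, 11]

query (0,2) [L1,L2] — begin 0,0,0
after L1 α=1/2: [5, 245/2, 46]
after L2 α=1/4: [50, 1137/8, 175/4]
rounded: [50, 142, 44]

(1,2) stack=L1,L2; from [0,0,0]:
after L1 α=4/5: [112, 172, 516/5]
after L2 α=2/5: [604/5, 192, 2998/25]
= [121, 192, 120]

(1,1) stack=L1,L2,L3,L4; from [0,0,0]:
after L1 α=5/7: [85, 170/7, 715/7]
after L2 α=1/4: [215/2, 997/14, 2705/28]
after L3 α=5/8: [2305/16, 10761/112, 32755/224]
after L4 α=4/7: [15619/112, 133531/784, 174425/1568]
= [139, 170, 111]


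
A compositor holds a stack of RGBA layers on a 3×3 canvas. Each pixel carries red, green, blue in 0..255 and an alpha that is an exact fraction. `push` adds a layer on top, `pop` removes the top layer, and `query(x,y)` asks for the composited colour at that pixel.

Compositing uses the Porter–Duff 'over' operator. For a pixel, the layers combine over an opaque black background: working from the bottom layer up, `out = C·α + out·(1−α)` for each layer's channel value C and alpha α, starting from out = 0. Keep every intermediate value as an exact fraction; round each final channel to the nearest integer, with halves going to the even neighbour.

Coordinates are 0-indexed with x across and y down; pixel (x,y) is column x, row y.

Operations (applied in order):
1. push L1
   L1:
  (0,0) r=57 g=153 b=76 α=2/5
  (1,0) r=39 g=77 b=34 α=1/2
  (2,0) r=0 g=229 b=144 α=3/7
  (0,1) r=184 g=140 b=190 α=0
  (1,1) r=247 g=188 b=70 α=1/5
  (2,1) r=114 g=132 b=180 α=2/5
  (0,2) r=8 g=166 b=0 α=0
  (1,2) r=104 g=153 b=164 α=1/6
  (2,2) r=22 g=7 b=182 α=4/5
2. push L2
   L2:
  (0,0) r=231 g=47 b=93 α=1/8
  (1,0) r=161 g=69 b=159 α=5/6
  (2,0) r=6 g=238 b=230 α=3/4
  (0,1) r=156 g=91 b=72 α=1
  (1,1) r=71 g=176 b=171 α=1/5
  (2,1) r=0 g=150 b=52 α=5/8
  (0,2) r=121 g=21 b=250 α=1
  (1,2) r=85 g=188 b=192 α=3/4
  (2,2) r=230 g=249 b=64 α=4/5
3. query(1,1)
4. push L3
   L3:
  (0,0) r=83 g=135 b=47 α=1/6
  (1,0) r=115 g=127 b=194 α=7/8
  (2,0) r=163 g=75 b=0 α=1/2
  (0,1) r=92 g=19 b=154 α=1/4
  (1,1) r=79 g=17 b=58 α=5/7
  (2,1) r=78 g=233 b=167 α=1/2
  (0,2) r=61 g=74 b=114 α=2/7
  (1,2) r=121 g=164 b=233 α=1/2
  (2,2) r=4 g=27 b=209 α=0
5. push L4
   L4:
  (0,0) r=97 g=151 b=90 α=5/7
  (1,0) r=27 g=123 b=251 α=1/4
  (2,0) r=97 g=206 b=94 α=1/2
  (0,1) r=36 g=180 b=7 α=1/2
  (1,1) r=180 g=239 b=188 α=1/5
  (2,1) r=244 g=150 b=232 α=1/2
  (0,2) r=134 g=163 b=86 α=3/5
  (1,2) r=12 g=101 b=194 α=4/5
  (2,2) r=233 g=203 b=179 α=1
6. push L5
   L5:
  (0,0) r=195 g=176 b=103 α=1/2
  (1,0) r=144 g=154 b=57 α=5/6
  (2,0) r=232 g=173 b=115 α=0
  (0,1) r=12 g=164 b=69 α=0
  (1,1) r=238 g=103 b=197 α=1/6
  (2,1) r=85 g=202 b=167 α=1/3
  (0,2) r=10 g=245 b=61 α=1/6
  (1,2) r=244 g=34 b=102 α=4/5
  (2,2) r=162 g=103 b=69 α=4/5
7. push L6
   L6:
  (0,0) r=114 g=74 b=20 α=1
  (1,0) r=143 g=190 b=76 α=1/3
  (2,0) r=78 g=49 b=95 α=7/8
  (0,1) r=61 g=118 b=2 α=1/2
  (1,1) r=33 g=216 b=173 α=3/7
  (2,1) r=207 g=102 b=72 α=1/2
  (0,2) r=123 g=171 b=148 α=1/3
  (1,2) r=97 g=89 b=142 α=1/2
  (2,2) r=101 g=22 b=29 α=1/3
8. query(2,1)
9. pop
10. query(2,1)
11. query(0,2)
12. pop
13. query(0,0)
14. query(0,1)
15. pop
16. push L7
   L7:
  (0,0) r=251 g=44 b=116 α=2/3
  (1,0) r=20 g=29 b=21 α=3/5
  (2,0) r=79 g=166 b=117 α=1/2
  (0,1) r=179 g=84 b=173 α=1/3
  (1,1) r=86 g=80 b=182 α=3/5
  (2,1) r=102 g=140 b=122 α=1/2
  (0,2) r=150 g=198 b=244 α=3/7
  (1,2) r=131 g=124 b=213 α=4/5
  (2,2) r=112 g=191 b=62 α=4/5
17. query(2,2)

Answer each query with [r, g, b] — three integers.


at x=1,y=1 over L1,L2:
+L1 (α=1/5) → [247/5, 188/5, 14]
+L2 (α=1/5) → [1343/25, 1632/25, 227/5]
= [54, 65, 45]

(2,1) stack=L1,L2,L3,L4,L5,L6; from [0,0,0]:
after L1 α=2/5: [228/5, 264/5, 72]
after L2 α=5/8: [171/10, 2271/20, 119/2]
after L3 α=1/2: [951/20, 6931/40, 453/4]
after L4 α=1/2: [5831/40, 12931/80, 1381/8]
after L5 α=1/3: [7531/60, 21011/120, 683/4]
after L6 α=1/2: [19951/120, 33251/240, 971/8]
rounded: [166, 139, 121]

at x=2,y=1 over L1,L2,L3,L4,L5:
+L1 (α=2/5) → [228/5, 264/5, 72]
+L2 (α=5/8) → [171/10, 2271/20, 119/2]
+L3 (α=1/2) → [951/20, 6931/40, 453/4]
+L4 (α=1/2) → [5831/40, 12931/80, 1381/8]
+L5 (α=1/3) → [7531/60, 21011/120, 683/4]
rounded: [126, 175, 171]

at x=0,y=2 over L1,L2,L3,L4,L5:
L1 α=0: [0, 0, 0]
L2 α=1: [121, 21, 250]
L3 α=2/7: [727/7, 253/7, 1478/7]
L4 α=3/5: [4268/35, 3929/35, 4762/35]
L5 α=1/6: [723/7, 2822/21, 5189/42]
→ [103, 134, 124]

(0,0) stack=L1,L2,L3,L4; from [0,0,0]:
L1 α=2/5: [114/5, 306/5, 152/5]
L2 α=1/8: [1953/40, 2377/40, 1529/40]
L3 α=1/6: [2617/48, 3457/48, 635/16]
L4 α=5/7: [14257/168, 21577/168, 605/8]
rounded: [85, 128, 76]

query (0,1) [L1,L2,L3,L4] — begin 0,0,0
L1 α=0: [0, 0, 0]
L2 α=1: [156, 91, 72]
L3 α=1/4: [140, 73, 185/2]
L4 α=1/2: [88, 253/2, 199/4]
= [88, 126, 50]

at x=2,y=2 over L1,L2,L3,L7:
after L1 α=4/5: [88/5, 28/5, 728/5]
after L2 α=4/5: [4688/25, 5008/25, 2008/25]
after L3 α=0: [4688/25, 5008/25, 2008/25]
after L7 α=4/5: [15888/125, 24108/125, 8208/125]
= [127, 193, 66]


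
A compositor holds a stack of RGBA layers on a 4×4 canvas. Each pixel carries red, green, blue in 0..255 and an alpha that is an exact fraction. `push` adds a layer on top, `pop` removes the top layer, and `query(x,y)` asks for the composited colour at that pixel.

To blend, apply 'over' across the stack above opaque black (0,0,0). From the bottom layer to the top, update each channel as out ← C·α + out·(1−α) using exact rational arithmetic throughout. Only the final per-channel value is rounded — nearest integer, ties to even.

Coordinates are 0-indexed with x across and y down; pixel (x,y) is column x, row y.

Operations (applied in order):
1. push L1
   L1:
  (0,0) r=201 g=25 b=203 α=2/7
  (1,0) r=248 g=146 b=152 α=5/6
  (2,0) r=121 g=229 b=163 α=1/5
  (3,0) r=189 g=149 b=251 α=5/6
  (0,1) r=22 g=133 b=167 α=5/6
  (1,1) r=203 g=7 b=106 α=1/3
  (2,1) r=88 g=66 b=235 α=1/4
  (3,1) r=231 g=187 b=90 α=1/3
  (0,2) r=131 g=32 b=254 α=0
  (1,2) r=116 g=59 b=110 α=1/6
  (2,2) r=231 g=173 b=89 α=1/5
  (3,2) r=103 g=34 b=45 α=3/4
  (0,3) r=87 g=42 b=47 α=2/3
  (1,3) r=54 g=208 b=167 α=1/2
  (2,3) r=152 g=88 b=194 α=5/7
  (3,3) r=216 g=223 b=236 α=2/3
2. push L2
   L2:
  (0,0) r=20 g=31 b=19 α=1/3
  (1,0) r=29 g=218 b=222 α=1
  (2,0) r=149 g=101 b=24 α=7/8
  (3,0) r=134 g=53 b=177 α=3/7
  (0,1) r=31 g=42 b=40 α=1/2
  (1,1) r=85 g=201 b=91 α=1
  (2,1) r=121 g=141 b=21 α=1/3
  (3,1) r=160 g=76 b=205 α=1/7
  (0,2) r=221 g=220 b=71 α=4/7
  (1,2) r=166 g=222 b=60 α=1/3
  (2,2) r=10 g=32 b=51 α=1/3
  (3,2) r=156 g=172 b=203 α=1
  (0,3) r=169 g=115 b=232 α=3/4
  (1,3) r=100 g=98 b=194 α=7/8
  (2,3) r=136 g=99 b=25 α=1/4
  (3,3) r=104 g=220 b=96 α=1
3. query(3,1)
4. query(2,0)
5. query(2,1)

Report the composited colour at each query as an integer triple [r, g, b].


at x=3,y=1 over L1,L2:
after L1 α=1/3: [77, 187/3, 30]
after L2 α=1/7: [622/7, 450/7, 55]
rounded: [89, 64, 55]

at x=2,y=0 over L1,L2:
after L1 α=1/5: [121/5, 229/5, 163/5]
after L2 α=7/8: [667/5, 941/10, 1003/40]
= [133, 94, 25]

(2,1) stack=L1,L2; from [0,0,0]:
L1 α=1/4: [22, 33/2, 235/4]
L2 α=1/3: [55, 58, 277/6]
→ [55, 58, 46]


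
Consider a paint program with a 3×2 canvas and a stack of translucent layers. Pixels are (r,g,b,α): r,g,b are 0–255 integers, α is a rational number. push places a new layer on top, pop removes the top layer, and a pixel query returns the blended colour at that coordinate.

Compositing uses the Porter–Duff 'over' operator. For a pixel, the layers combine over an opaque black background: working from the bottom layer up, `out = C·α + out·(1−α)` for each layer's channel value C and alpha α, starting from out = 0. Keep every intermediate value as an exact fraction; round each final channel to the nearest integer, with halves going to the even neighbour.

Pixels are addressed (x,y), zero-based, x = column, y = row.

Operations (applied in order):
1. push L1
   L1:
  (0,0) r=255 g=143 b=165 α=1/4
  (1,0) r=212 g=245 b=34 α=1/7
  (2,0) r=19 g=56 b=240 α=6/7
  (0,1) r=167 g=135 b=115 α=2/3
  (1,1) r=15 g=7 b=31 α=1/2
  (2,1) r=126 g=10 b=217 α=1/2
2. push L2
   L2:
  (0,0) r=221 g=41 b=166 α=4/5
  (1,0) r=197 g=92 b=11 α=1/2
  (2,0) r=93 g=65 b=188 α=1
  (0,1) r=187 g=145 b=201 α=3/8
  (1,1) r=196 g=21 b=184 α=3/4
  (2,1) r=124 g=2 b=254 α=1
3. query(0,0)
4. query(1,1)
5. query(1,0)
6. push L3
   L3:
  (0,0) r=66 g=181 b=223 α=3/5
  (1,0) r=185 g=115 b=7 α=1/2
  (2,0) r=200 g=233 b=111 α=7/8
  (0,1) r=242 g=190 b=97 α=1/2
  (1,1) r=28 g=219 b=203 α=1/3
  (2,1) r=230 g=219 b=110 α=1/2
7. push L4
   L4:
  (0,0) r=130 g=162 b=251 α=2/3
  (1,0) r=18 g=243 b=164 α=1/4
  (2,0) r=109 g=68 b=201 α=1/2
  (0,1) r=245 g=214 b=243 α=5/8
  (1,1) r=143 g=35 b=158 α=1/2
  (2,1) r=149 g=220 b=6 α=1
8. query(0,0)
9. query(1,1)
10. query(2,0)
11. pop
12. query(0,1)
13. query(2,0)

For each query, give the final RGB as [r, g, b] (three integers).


at x=0,y=0 over L1,L2:
L1 α=1/4: [255/4, 143/4, 165/4]
L2 α=4/5: [3791/20, 799/20, 2821/20]
rounded: [190, 40, 141]

at x=1,y=1 over L1,L2:
+L1 (α=1/2) → [15/2, 7/2, 31/2]
+L2 (α=3/4) → [1191/8, 133/8, 1135/8]
→ [149, 17, 142]

at x=1,y=0 over L1,L2:
+L1 (α=1/7) → [212/7, 35, 34/7]
+L2 (α=1/2) → [1591/14, 127/2, 111/14]
rounded: [114, 64, 8]

(0,0) stack=L1,L2,L3,L4; from [0,0,0]:
L1 α=1/4: [255/4, 143/4, 165/4]
L2 α=4/5: [3791/20, 799/20, 2821/20]
L3 α=3/5: [5771/50, 6229/50, 9511/50]
L4 α=2/3: [6257/50, 22429/150, 11537/50]
→ [125, 150, 231]

at x=1,y=1 over L1,L2,L3,L4:
+L1 (α=1/2) → [15/2, 7/2, 31/2]
+L2 (α=3/4) → [1191/8, 133/8, 1135/8]
+L3 (α=1/3) → [1303/12, 1009/12, 649/4]
+L4 (α=1/2) → [3019/24, 1429/24, 1281/8]
= [126, 60, 160]

query (2,0) [L1,L2,L3,L4] — begin 0,0,0
L1 α=6/7: [114/7, 48, 1440/7]
L2 α=1: [93, 65, 188]
L3 α=7/8: [1493/8, 212, 965/8]
L4 α=1/2: [2365/16, 140, 2573/16]
→ [148, 140, 161]

(0,1) stack=L1,L2,L3; from [0,0,0]:
L1 α=2/3: [334/3, 90, 230/3]
L2 α=3/8: [3353/24, 885/8, 2959/24]
L3 α=1/2: [9161/48, 2405/16, 5287/48]
→ [191, 150, 110]

(2,0) stack=L1,L2,L3; from [0,0,0]:
L1 α=6/7: [114/7, 48, 1440/7]
L2 α=1: [93, 65, 188]
L3 α=7/8: [1493/8, 212, 965/8]
→ [187, 212, 121]


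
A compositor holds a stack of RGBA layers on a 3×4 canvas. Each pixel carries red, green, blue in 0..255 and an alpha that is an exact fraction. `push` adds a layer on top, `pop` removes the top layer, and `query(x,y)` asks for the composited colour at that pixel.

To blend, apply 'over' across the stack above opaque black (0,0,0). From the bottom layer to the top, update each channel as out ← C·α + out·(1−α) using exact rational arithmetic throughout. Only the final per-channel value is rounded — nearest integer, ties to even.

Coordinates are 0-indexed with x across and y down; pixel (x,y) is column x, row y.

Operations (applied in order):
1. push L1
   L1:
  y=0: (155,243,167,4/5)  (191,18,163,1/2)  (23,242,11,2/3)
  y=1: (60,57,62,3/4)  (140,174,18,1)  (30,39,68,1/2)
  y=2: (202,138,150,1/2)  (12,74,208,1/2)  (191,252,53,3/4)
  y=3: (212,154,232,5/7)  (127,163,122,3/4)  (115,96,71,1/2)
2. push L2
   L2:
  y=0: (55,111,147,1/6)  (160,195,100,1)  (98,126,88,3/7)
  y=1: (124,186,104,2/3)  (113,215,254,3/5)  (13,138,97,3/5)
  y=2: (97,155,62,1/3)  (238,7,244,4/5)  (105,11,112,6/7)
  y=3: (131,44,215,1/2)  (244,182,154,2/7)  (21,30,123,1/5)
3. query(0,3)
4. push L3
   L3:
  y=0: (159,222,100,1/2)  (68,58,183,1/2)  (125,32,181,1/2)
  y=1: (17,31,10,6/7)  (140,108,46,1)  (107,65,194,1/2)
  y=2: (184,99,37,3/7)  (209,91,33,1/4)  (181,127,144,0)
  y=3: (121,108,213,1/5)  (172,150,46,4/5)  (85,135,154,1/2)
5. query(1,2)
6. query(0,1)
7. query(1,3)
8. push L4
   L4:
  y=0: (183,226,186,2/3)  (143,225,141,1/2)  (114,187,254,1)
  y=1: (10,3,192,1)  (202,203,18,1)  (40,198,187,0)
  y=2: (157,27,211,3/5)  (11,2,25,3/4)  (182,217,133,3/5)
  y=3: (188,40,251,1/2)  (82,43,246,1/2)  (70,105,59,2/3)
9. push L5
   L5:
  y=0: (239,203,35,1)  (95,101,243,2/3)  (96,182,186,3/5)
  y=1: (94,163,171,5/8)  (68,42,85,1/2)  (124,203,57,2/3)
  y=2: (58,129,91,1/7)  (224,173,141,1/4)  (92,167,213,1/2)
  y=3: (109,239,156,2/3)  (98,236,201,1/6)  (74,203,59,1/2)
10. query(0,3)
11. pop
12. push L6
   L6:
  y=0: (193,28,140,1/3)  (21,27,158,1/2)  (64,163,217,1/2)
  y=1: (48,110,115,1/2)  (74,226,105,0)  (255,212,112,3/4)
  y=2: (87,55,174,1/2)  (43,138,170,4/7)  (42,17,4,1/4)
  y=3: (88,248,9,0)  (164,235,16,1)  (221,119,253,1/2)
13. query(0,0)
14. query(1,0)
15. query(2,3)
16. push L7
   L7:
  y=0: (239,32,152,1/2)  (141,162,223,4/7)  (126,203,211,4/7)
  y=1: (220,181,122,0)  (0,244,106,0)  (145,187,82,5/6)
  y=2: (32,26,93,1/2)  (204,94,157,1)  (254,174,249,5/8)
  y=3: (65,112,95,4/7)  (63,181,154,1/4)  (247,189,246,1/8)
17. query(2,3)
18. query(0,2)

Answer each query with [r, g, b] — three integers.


query (0,3) [L1,L2] — begin 0,0,0
after L1 α=5/7: [1060/7, 110, 1160/7]
after L2 α=1/2: [1977/14, 77, 2665/14]
rounded: [141, 77, 190]

at x=1,y=2 over L1,L2,L3:
after L1 α=1/2: [6, 37, 104]
after L2 α=4/5: [958/5, 13, 216]
after L3 α=1/4: [3919/20, 65/2, 681/4]
→ [196, 32, 170]

(0,1) stack=L1,L2,L3; from [0,0,0]:
+L1 (α=3/4) → [45, 171/4, 93/2]
+L2 (α=2/3) → [293/3, 553/4, 509/6]
+L3 (α=6/7) → [599/21, 1297/28, 869/42]
→ [29, 46, 21]

at x=1,y=3 over L1,L2,L3:
L1 α=3/4: [381/4, 489/4, 183/2]
L2 α=2/7: [551/4, 3901/28, 1531/14]
L3 α=4/5: [3303/20, 20701/140, 4107/70]
→ [165, 148, 59]

at x=0,y=3 over L1,L2,L3,L4,L5:
+L1 (α=5/7) → [1060/7, 110, 1160/7]
+L2 (α=1/2) → [1977/14, 77, 2665/14]
+L3 (α=1/5) → [4801/35, 416/5, 6821/35]
+L4 (α=1/2) → [11381/70, 308/5, 7803/35]
+L5 (α=2/3) → [26641/210, 2698/15, 6241/35]
rounded: [127, 180, 178]

(0,0) stack=L1,L2,L3,L4,L6; from [0,0,0]:
after L1 α=4/5: [124, 972/5, 668/5]
after L2 α=1/6: [225/2, 361/2, 815/6]
after L3 α=1/2: [543/4, 805/4, 1415/12]
after L4 α=2/3: [669/4, 871/4, 5879/36]
after L6 α=1/3: [1055/6, 309/2, 8399/54]
rounded: [176, 154, 156]

query (1,0) [L1,L2,L3,L4,L6] — begin 0,0,0
after L1 α=1/2: [191/2, 9, 163/2]
after L2 α=1: [160, 195, 100]
after L3 α=1/2: [114, 253/2, 283/2]
after L4 α=1/2: [257/2, 703/4, 565/4]
after L6 α=1/2: [299/4, 811/8, 1197/8]
= [75, 101, 150]

(2,3) stack=L1,L2,L3,L4,L6; from [0,0,0]:
+L1 (α=1/2) → [115/2, 48, 71/2]
+L2 (α=1/5) → [251/5, 222/5, 53]
+L3 (α=1/2) → [338/5, 897/10, 207/2]
+L4 (α=2/3) → [346/5, 999/10, 443/6]
+L6 (α=1/2) → [1451/10, 2189/20, 1961/12]
rounded: [145, 109, 163]

query (2,3) [L1,L2,L3,L4,L6,L7] — begin 0,0,0
after L1 α=1/2: [115/2, 48, 71/2]
after L2 α=1/5: [251/5, 222/5, 53]
after L3 α=1/2: [338/5, 897/10, 207/2]
after L4 α=2/3: [346/5, 999/10, 443/6]
after L6 α=1/2: [1451/10, 2189/20, 1961/12]
after L7 α=1/8: [12627/80, 19103/160, 16679/96]
rounded: [158, 119, 174]

(0,2) stack=L1,L2,L3,L4,L6,L7; from [0,0,0]:
+L1 (α=1/2) → [101, 69, 75]
+L2 (α=1/3) → [299/3, 293/3, 212/3]
+L3 (α=3/7) → [2852/21, 2063/21, 1181/21]
+L4 (α=3/5) → [3119/21, 5827/105, 3131/21]
+L6 (α=1/2) → [2473/21, 5801/105, 6785/42]
+L7 (α=1/2) → [3145/42, 8531/210, 10691/84]
= [75, 41, 127]


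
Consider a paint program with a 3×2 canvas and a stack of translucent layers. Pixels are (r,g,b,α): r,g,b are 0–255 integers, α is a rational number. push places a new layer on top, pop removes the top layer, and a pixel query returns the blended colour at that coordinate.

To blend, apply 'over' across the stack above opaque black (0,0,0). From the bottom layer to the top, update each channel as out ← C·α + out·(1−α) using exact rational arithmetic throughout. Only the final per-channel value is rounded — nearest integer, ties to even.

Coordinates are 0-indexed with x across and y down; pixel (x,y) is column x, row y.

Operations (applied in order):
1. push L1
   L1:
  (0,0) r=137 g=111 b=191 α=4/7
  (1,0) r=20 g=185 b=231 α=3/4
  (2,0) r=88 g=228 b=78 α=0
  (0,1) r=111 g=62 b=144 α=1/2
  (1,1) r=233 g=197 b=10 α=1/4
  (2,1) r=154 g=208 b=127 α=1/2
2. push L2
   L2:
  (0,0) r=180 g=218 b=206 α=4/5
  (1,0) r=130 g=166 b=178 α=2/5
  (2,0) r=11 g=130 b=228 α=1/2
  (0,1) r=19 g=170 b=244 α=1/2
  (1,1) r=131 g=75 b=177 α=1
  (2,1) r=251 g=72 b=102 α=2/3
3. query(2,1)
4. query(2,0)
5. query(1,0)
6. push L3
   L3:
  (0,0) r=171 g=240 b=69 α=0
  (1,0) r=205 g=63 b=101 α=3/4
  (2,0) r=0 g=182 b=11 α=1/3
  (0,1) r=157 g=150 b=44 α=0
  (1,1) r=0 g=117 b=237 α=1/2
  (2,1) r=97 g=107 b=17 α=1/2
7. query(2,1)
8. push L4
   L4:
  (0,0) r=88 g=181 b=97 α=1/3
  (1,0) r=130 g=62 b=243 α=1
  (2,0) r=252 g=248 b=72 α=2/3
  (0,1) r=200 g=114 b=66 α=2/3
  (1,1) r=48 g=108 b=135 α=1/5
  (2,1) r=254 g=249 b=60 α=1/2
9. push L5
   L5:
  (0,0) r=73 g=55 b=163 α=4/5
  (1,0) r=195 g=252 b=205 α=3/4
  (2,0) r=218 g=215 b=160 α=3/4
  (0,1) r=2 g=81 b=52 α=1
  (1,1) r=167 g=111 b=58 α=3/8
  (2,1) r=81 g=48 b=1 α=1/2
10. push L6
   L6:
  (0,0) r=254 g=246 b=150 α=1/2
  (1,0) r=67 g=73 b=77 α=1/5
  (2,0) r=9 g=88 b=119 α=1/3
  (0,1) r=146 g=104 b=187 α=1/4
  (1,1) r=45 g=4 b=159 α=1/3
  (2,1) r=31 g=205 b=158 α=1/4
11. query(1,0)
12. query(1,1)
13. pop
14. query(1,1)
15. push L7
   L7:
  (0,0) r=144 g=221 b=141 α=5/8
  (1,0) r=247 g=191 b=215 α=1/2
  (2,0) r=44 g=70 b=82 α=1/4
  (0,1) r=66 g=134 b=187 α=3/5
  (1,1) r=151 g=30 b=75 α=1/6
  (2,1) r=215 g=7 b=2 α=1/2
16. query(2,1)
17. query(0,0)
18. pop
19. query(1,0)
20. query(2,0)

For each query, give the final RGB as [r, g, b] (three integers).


at x=2,y=1 over L1,L2:
L1 α=1/2: [77, 104, 127/2]
L2 α=2/3: [193, 248/3, 535/6]
= [193, 83, 89]

(2,0) stack=L1,L2; from [0,0,0]:
L1 α=0: [0, 0, 0]
L2 α=1/2: [11/2, 65, 114]
rounded: [6, 65, 114]

query (1,0) [L1,L2] — begin 0,0,0
L1 α=3/4: [15, 555/4, 693/4]
L2 α=2/5: [61, 2993/20, 3503/20]
rounded: [61, 150, 175]

(2,1) stack=L1,L2,L3; from [0,0,0]:
after L1 α=1/2: [77, 104, 127/2]
after L2 α=2/3: [193, 248/3, 535/6]
after L3 α=1/2: [145, 569/6, 637/12]
= [145, 95, 53]

at x=1,y=0 over L1,L2,L3,L4,L5,L6:
+L1 (α=3/4) → [15, 555/4, 693/4]
+L2 (α=2/5) → [61, 2993/20, 3503/20]
+L3 (α=3/4) → [169, 6773/80, 9563/80]
+L4 (α=1) → [130, 62, 243]
+L5 (α=3/4) → [715/4, 409/2, 429/2]
+L6 (α=1/5) → [782/5, 891/5, 187]
= [156, 178, 187]

(1,1) stack=L1,L2,L3,L4,L5,L6; from [0,0,0]:
L1 α=1/4: [233/4, 197/4, 5/2]
L2 α=1: [131, 75, 177]
L3 α=1/2: [131/2, 96, 207]
L4 α=1/5: [62, 492/5, 963/5]
L5 α=3/8: [811/8, 825/8, 1137/8]
L6 α=1/3: [991/12, 841/12, 591/4]
→ [83, 70, 148]

(1,1) stack=L1,L2,L3,L4,L5; from [0,0,0]:
+L1 (α=1/4) → [233/4, 197/4, 5/2]
+L2 (α=1) → [131, 75, 177]
+L3 (α=1/2) → [131/2, 96, 207]
+L4 (α=1/5) → [62, 492/5, 963/5]
+L5 (α=3/8) → [811/8, 825/8, 1137/8]
= [101, 103, 142]

at x=2,y=1 over L1,L2,L3,L4,L5,L7:
+L1 (α=1/2) → [77, 104, 127/2]
+L2 (α=2/3) → [193, 248/3, 535/6]
+L3 (α=1/2) → [145, 569/6, 637/12]
+L4 (α=1/2) → [399/2, 2063/12, 1357/24]
+L5 (α=1/2) → [561/4, 2639/24, 1381/48]
+L7 (α=1/2) → [1421/8, 2807/48, 1477/96]
= [178, 58, 15]

at x=0,y=0 over L1,L2,L3,L4,L5,L7:
L1 α=4/7: [548/7, 444/7, 764/7]
L2 α=4/5: [5588/35, 6548/35, 6532/35]
L3 α=0: [5588/35, 6548/35, 6532/35]
L4 α=1/3: [4752/35, 6477/35, 16459/105]
L5 α=4/5: [14972/175, 14177/175, 84919/525]
L7 α=5/8: [42729/350, 117953/700, 104147/700]
rounded: [122, 169, 149]

at x=1,y=0 over L1,L2,L3,L4,L5:
+L1 (α=3/4) → [15, 555/4, 693/4]
+L2 (α=2/5) → [61, 2993/20, 3503/20]
+L3 (α=3/4) → [169, 6773/80, 9563/80]
+L4 (α=1) → [130, 62, 243]
+L5 (α=3/4) → [715/4, 409/2, 429/2]
rounded: [179, 204, 214]

query (2,0) [L1,L2,L3,L4,L5] — begin 0,0,0
+L1 (α=0) → [0, 0, 0]
+L2 (α=1/2) → [11/2, 65, 114]
+L3 (α=1/3) → [11/3, 104, 239/3]
+L4 (α=2/3) → [1523/9, 200, 671/9]
+L5 (α=3/4) → [7409/36, 845/4, 4991/36]
= [206, 211, 139]


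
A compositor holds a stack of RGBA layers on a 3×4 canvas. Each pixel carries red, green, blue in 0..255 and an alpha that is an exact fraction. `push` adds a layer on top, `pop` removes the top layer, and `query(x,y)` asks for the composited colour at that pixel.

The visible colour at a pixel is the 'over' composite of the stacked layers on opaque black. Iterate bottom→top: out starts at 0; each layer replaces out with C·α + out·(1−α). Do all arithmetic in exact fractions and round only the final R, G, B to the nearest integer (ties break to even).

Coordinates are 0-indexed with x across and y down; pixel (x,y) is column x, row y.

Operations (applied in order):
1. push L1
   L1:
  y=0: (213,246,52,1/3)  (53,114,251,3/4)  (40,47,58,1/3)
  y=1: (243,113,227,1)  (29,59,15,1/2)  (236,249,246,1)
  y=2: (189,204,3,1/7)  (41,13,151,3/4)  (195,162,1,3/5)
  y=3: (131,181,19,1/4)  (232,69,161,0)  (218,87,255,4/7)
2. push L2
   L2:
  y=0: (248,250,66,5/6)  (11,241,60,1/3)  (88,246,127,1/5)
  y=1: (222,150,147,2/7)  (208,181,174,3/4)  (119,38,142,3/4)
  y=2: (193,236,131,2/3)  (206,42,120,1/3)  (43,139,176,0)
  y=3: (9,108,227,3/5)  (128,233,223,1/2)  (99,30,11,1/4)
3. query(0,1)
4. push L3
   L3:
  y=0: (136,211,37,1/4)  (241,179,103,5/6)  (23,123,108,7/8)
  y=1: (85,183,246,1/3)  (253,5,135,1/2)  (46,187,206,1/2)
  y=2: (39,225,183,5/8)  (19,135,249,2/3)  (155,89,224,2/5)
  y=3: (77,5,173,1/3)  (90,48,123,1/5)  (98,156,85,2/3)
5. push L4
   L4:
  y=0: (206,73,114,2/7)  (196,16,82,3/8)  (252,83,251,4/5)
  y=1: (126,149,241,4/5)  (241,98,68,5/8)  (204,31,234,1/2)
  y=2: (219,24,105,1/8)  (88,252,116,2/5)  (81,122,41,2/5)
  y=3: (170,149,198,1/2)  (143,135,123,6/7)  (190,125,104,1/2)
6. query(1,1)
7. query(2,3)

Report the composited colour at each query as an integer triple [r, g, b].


query (0,1) [L1,L2] — begin 0,0,0
after L1 α=1: [243, 113, 227]
after L2 α=2/7: [237, 865/7, 1429/7]
= [237, 124, 204]

(1,1) stack=L1,L2,L3,L4; from [0,0,0]:
+L1 (α=1/2) → [29/2, 59/2, 15/2]
+L2 (α=3/4) → [1277/8, 1145/8, 1059/8]
+L3 (α=1/2) → [3301/16, 1185/16, 2139/16]
+L4 (α=5/8) → [29183/128, 11395/128, 11857/128]
→ [228, 89, 93]

at x=2,y=3 over L1,L2,L3,L4:
L1 α=4/7: [872/7, 348/7, 1020/7]
L2 α=1/4: [3309/28, 627/14, 3137/28]
L3 α=2/3: [8797/84, 1665/14, 7897/84]
L4 α=1/2: [24757/168, 3415/28, 16633/168]
= [147, 122, 99]


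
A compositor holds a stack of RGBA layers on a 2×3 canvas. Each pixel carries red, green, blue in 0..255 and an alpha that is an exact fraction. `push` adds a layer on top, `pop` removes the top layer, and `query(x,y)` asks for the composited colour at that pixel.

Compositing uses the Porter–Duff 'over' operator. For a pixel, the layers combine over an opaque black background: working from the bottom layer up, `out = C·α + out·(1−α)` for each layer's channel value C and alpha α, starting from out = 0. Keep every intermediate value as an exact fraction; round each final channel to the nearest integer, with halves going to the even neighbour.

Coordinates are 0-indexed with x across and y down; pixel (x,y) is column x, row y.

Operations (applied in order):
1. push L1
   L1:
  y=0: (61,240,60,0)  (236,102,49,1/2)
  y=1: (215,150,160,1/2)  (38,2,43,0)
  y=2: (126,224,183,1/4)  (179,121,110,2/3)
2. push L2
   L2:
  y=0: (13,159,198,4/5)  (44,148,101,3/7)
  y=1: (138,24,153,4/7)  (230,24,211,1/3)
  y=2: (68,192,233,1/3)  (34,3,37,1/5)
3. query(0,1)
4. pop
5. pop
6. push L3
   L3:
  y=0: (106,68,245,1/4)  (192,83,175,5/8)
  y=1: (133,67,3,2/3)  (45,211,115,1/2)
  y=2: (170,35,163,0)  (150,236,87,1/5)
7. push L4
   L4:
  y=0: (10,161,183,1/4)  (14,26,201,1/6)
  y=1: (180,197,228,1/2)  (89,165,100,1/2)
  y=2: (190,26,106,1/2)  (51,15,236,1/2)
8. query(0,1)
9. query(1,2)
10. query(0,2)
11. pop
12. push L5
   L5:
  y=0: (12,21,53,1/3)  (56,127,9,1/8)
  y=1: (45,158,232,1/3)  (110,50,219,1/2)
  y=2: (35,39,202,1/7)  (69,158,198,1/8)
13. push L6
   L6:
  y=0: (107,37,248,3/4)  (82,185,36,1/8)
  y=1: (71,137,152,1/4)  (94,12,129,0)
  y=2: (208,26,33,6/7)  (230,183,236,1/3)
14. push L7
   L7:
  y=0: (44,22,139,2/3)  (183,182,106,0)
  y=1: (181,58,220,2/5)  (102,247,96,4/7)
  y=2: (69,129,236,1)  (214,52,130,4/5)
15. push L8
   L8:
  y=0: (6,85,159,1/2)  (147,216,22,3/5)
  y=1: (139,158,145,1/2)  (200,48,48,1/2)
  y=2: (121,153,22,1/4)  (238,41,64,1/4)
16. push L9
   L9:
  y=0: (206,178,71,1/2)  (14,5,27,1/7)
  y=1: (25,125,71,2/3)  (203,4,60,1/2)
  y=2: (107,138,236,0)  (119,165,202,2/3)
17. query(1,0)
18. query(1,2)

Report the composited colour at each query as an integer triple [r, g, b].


query (0,1) [L1,L2] — begin 0,0,0
after L1 α=1/2: [215/2, 75, 80]
after L2 α=4/7: [1749/14, 321/7, 852/7]
→ [125, 46, 122]

at x=0,y=1 over L3,L4:
+L3 (α=2/3) → [266/3, 134/3, 2]
+L4 (α=1/2) → [403/3, 725/6, 115]
= [134, 121, 115]

query (1,2) [L3,L4] — begin 0,0,0
+L3 (α=1/5) → [30, 236/5, 87/5]
+L4 (α=1/2) → [81/2, 311/10, 1267/10]
→ [40, 31, 127]

(0,2) stack=L3,L4; from [0,0,0]:
+L3 (α=0) → [0, 0, 0]
+L4 (α=1/2) → [95, 13, 53]
→ [95, 13, 53]

at x=1,y=0 over L3,L5,L6,L7,L8,L9:
L3 α=5/8: [120, 415/8, 875/8]
L5 α=1/8: [112, 3921/64, 6197/64]
L6 α=1/8: [433/4, 39287/512, 45683/512]
L7 α=0: [433/4, 39287/512, 45683/512]
L8 α=3/5: [263/2, 41035/256, 62579/1280]
L9 α=1/7: [803/7, 123745/896, 205017/4480]
= [115, 138, 46]

query (1,2) [L3,L5,L6,L7,L8,L9] — begin 0,0,0
L3 α=1/5: [30, 236/5, 87/5]
L5 α=1/8: [279/8, 1221/20, 1599/40]
L6 α=1/3: [1199/12, 1017/10, 6319/60]
L7 α=4/5: [11471/60, 3097/50, 37519/300]
L8 α=1/4: [16231/80, 11341/200, 43919/400]
L9 α=2/3: [11757/80, 77341/600, 205519/1200]
→ [147, 129, 171]
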